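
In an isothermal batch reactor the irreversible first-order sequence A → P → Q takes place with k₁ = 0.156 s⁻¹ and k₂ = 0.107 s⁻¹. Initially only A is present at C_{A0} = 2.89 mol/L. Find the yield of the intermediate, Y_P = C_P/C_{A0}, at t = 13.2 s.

0.369

For first-order series with pure A initially, C_P(t) = k₁C_{A0}/(k₂−k₁)·(e^(−k₁t) − e^(−k₂t)).
e^(−k₁t) = e^(−0.156×13.2) = e^(−2.059) = 0.1276; e^(−k₂t) = e^(−1.412) = 0.2436.
C_P = 0.156×2.89/(0.107−0.156) × (0.1276−0.2436) = (-9.201)×(-0.1160) = 1.067 mol/L.
Y_P = C_P/C_{A0} = 1.067/2.89 = 0.369.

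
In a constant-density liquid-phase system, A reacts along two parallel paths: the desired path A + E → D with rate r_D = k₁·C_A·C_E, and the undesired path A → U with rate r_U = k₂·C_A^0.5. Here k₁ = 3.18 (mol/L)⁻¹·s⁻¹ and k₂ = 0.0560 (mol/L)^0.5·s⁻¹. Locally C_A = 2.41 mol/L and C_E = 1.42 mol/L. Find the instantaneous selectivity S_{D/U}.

S_{D/U} = r_D/r_U = (k₁·C_A·C_E)/(k₂·C_A^0.5) = (k₁/k₂)·C_A^0.5·C_E.
= (3.18×2.410×1.420) / (0.0560×2.410^0.5) = 10.88/0.08694 = 125.

125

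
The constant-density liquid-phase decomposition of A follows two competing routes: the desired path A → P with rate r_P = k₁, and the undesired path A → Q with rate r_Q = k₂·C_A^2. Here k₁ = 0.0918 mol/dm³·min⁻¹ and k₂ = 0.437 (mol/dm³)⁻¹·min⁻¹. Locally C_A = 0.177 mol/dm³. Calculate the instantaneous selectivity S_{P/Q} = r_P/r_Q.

S_{P/Q} = r_P/r_Q = (k₁)/(k₂·C_A^2) = (k₁/k₂)·C_A^-2.
= (0.0918) / (0.437×0.1770^2) = 0.09180/0.01369 = 6.71.
The undesired path is higher order in A, so low C_A (CSTR or dilute feed) favours P.

6.71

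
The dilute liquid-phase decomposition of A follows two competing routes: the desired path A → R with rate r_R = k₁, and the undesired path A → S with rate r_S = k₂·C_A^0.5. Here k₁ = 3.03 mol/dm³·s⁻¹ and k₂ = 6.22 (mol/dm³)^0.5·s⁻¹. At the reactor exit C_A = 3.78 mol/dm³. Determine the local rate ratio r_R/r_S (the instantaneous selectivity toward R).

0.251

S_{R/S} = r_R/r_S = (k₁)/(k₂·C_A^0.5) = (k₁/k₂)·C_A^-0.5.
= (3.03) / (6.22×3.780^0.5) = 3.030/12.09 = 0.251.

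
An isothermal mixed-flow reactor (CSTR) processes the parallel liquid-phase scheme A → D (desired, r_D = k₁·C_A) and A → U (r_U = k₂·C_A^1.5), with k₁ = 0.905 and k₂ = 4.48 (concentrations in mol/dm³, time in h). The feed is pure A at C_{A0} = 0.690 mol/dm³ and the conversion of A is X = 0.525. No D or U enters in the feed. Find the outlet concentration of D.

0.0945 mol/dm³

Exit C_A = C_{A0}(1−X) = 0.690×0.475 = 0.3277 mol/dm³.
Rates in a CSTR are evaluated at the outlet concentration: r_D = 0.905×0.3277 = 0.2966, r_U = 4.48×0.3277^1.5 = 0.8406.
Fraction of consumed A going to D: r_D/(r_D+r_U) = 0.2608.
C_D = 0.2608·C_{A0}·X = 0.2608×0.690×0.525 = 0.0945 mol/dm³.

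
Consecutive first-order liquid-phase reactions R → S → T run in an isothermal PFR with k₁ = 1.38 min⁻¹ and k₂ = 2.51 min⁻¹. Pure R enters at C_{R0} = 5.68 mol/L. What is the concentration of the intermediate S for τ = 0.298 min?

Solving the coupled first-order balances gives C_S(τ) = [k₁/(k₂−k₁)]·C_{R0}·(e^(−k₁τ) − e^(−k₂τ)).
e^(−k₁τ) = e^(−1.38×0.298) = e^(−0.4112) = 0.6628; e^(−k₂τ) = e^(−0.7480) = 0.4733.
C_S = 1.38×5.68/(2.51−1.38) × (0.6628−0.4733) = 6.937×0.1895 = 1.315 mol/L.

1.31 mol/L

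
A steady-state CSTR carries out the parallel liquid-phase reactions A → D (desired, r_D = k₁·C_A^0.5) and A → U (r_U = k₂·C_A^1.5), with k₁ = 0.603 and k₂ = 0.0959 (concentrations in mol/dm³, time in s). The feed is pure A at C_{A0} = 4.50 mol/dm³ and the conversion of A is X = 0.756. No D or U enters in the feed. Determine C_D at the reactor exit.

2.90 mol/dm³

Exit C_A = C_{A0}(1−X) = 4.50×0.244 = 1.098 mol/dm³.
A CSTR operates uniformly at the exit composition, giving r_D = 0.6319 and r_U = 0.1103 (each k·C_A^n at C_A = 1.098).
Fraction of consumed A going to D: r_D/(r_D+r_U) = 0.8513.
C_D = 0.8513·C_{A0}·X = 0.8513×4.50×0.756 = 2.90 mol/dm³.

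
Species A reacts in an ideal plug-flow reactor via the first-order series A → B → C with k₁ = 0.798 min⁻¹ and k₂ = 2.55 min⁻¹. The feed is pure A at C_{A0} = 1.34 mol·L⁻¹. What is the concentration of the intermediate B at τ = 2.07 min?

Solving the coupled first-order balances gives C_B(τ) = [k₁/(k₂−k₁)]·C_{A0}·(e^(−k₁τ) − e^(−k₂τ)).
e^(−k₁τ) = e^(−0.798×2.07) = e^(−1.652) = 0.1917; e^(−k₂τ) = e^(−5.278) = 0.005100.
C_B = 0.798×1.34/(2.55−0.798) × (0.1917−0.005100) = 0.6103×0.1866 = 0.1139 mol·L⁻¹.

0.114 mol·L⁻¹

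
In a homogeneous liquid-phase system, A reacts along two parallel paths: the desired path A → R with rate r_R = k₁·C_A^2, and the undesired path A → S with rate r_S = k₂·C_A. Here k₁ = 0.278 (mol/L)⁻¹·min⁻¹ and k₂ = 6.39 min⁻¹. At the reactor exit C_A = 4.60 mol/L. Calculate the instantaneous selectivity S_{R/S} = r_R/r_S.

S_{R/S} = r_R/r_S = (k₁·C_A^2)/(k₂·C_A) = (k₁/k₂)·C_A.
= (0.278×4.600^2) / (6.39×4.600) = 5.882/29.39 = 0.200.
Since the desired path is higher order in A, keeping C_A high (PFR or concentrated feed) favours R.

0.200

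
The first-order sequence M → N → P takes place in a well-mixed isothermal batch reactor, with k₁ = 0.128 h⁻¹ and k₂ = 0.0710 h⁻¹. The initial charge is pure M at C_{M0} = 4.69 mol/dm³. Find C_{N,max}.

At the optimum, C_{N,max}/C_{M0} = (k₁/k₂)^[k₂/(k₂−k₁)].
= (0.128/0.0710)^(0.0710/(0.0710−0.128)) = (1.803)^(-1.246) = 0.4799.
C_{N,max} = 0.4799×4.69 = 2.25 mol/dm³.

2.25 mol/dm³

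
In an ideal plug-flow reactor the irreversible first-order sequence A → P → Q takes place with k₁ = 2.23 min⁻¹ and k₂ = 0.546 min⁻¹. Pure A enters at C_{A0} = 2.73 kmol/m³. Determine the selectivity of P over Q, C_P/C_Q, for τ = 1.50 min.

For first-order series with pure A initially, C_P(τ) = k₁C_{A0}/(k₂−k₁)·(e^(−k₁τ) − e^(−k₂τ)).
e^(−k₁τ) = e^(−2.23×1.50) = e^(−3.345) = 0.03526; e^(−k₂τ) = e^(−0.8190) = 0.4409.
C_P = 2.23×2.73/(0.546−2.23) × (0.03526−0.4409) = (-3.615)×(-0.4056) = 1.466 kmol/m³.
C_A = C_{A0}e^(−k₁τ) = 0.09626 kmol/m³, so C_Q = C_{A0}−C_A−C_P = 1.167 kmol/m³; C_P/C_Q = 1.26.

1.26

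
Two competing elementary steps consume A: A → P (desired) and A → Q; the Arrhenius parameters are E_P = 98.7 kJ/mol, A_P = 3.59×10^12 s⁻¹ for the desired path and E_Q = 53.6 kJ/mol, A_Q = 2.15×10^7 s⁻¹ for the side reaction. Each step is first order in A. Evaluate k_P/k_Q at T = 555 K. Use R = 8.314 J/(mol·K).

k_P/k_Q = (A_P/A_Q)·exp[−(E_P−E_Q)/(RT)] = (A_P/A_Q)·exp[(E_Q−E_P)/(RT)].
(E_Q−E_P)/(RT) = (53.6−98.7)×10³/(8.314×555) = -45100/4614 = -9.774.
k_P/k_Q = (3.59×10^12/2.15×10^7)·exp(-9.774) = 1.670×10^5 × 5.691×10^-5 = 9.50.
Since E_P > E_Q, raising the temperature improves selectivity toward P.

9.50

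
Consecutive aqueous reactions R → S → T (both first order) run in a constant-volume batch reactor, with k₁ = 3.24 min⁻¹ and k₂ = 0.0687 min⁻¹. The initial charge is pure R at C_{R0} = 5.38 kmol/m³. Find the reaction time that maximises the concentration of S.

1.22 min

The intermediate peaks when r₁ = r₂, i.e. k₁e^(−k₁t) = k₂e^(−k₂t), giving t_opt = ln(k₂/k₁)/(k₂−k₁).
= ln(0.0687/3.24)/(0.0687−3.24) = ln(0.02120)/-3.171 = -3.854/-3.171 = 1.22 min.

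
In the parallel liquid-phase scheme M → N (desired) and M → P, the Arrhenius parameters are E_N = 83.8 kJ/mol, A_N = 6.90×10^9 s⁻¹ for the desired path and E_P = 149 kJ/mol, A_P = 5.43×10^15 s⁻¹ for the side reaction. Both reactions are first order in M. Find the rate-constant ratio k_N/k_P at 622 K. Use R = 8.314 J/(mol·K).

k_N/k_P = (A_N/A_P)·exp[−(E_N−E_P)/(RT)] = (A_N/A_P)·exp[(E_P−E_N)/(RT)].
(E_P−E_N)/(RT) = (149−83.8)×10³/(8.314×622) = 65200/5171 = 12.61.
k_N/k_P = (6.90×10^9/5.43×10^15)·exp(12.61) = 1.271×10^-6 × 2.989×10^5 = 0.380.
Since E_N < E_P, lowering the temperature improves selectivity toward N.

0.380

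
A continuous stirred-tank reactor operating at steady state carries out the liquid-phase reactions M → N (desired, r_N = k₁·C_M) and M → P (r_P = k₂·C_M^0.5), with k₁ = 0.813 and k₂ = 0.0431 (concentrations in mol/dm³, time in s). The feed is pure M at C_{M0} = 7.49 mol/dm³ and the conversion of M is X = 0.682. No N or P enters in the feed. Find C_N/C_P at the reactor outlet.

Exit C_M = C_{M0}(1−X) = 7.49×0.318 = 2.382 mol/dm³.
A CSTR operates uniformly at the exit composition, giving r_N = 1.936 and r_P = 0.06652 (each k·C_M^n at C_M = 2.382).
Overall selectivity = C_N/C_P = r_Nτ/(r_Pτ) = r_N/r_P = 29.1.

29.1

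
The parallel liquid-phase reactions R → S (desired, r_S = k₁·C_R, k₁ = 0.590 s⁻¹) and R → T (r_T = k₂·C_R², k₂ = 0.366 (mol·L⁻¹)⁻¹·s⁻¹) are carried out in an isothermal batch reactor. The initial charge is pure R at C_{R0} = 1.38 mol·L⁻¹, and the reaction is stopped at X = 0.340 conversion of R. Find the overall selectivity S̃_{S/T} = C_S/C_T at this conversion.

C_R = C_{R0}(1−X) = 0.9108 mol·L⁻¹.
Along a PFR/batch, dC_S/dC_R = −r_S/(r_S+r_T) = −k₁/(k₁+k₂·C_R).
Integrating from C_{R0} to C_R: C_S = (0.590/0.366)·ln[(0.590+0.366·1.38)/(0.590+0.366·0.911)] = 1.612·ln(1.095/0.9234) = 0.2750 mol·L⁻¹.
C_T = (C_{R0}−C_R)−C_S = 0.1942 mol·L⁻¹; S̃_{S/T} = 0.2750/0.1942 = 1.42.

1.42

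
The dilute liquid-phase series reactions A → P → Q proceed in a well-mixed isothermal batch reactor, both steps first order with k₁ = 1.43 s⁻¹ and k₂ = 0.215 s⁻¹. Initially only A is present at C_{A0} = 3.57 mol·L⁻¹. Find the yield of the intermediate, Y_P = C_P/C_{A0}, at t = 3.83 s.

For first-order series with pure A initially, C_P(t) = k₁C_{A0}/(k₂−k₁)·(e^(−k₁t) − e^(−k₂t)).
e^(−k₁t) = e^(−1.43×3.83) = e^(−5.477) = 0.004182; e^(−k₂t) = e^(−0.8235) = 0.4389.
C_P = 1.43×3.57/(0.215−1.43) × (0.004182−0.4389) = (-4.202)×(-0.4347) = 1.827 mol·L⁻¹.
Y_P = C_P/C_{A0} = 1.827/3.57 = 0.512.

0.512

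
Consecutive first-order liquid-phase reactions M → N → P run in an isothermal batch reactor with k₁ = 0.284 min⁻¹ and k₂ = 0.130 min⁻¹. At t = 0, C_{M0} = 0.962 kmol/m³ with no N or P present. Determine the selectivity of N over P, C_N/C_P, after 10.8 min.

The intermediate concentration in a first-order A→B→C sequence is C_N = k₁C_{M0}(e^(−k₁t) − e^(−k₂t))/(k₂−k₁).
e^(−k₁t) = e^(−0.284×10.8) = e^(−3.067) = 0.04655; e^(−k₂t) = e^(−1.404) = 0.2456.
C_N = 0.284×0.962/(0.130−0.284) × (0.04655−0.2456) = (-1.774)×(-0.1991) = 0.3532 kmol/m³.
C_M = C_{M0}e^(−k₁t) = 0.04478 kmol/m³, so C_P = C_{M0}−C_M−C_N = 0.5641 kmol/m³; C_N/C_P = 0.626.

0.626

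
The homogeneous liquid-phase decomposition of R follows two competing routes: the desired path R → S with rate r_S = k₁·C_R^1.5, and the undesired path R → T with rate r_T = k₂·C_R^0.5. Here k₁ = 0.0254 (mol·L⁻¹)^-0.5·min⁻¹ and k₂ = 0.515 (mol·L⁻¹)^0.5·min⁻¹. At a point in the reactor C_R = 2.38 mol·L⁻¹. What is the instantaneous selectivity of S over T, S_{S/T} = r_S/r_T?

0.117

S_{S/T} = r_S/r_T = (k₁·C_R^1.5)/(k₂·C_R^0.5) = (k₁/k₂)·C_R.
= (0.0254×2.380^1.5) / (0.515×2.380^0.5) = 0.09326/0.7945 = 0.117.
Since the desired path is higher order in R, keeping C_R high (PFR or concentrated feed) favours S.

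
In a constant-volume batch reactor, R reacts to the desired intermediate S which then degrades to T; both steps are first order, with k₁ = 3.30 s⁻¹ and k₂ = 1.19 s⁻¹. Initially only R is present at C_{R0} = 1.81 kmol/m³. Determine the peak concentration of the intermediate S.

1.02 kmol/m³

At the optimum, C_{S,max}/C_{R0} = (k₁/k₂)^[k₂/(k₂−k₁)].
= (3.30/1.19)^(1.19/(1.19−3.30)) = (2.773)^(-0.5640) = 0.5626.
C_{S,max} = 0.5626×1.81 = 1.02 kmol/m³.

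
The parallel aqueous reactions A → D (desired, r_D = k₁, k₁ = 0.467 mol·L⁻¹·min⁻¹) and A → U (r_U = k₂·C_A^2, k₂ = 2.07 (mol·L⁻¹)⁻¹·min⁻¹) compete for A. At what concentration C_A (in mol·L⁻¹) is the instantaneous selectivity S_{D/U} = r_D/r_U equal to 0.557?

0.636 mol·L⁻¹

S_{D/U} = (k₁/k₂)·C_A^-2 ⇒ C_A = (S·k₂/k₁)^(-0.5).
= (0.557×2.07/0.467)^(-0.5) = (2.469)^(-0.5) = 0.636 mol·L⁻¹.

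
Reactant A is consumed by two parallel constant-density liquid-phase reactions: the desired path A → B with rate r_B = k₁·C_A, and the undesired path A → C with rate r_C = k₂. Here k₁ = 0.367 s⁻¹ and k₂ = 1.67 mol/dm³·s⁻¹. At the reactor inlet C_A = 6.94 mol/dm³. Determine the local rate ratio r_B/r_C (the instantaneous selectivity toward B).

1.53

S_{B/C} = r_B/r_C = (k₁·C_A)/(k₂) = (k₁/k₂)·C_A.
= (0.367×6.940) / (1.67) = 2.547/1.670 = 1.53.
Since the desired path is higher order in A, keeping C_A high (PFR or concentrated feed) favours B.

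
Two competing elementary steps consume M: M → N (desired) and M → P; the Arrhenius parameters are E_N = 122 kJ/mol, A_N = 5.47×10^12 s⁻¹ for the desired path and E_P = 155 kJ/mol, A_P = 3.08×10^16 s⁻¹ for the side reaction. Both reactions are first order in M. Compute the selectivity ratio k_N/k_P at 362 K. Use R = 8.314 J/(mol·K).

k_N/k_P = (A_N/A_P)·exp[−(E_N−E_P)/(RT)] = (A_N/A_P)·exp[(E_P−E_N)/(RT)].
(E_P−E_N)/(RT) = (155−122)×10³/(8.314×362) = 33000/3010 = 10.96.
k_N/k_P = (5.47×10^12/3.08×10^16)·exp(10.96) = 1.776×10^-4 × 57795 = 10.3.

10.3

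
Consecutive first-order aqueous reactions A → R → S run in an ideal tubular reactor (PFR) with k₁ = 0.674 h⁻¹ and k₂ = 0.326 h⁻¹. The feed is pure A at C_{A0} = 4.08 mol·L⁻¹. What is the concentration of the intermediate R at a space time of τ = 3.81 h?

1.68 mol·L⁻¹

Solving the coupled first-order balances gives C_R(τ) = [k₁/(k₂−k₁)]·C_{A0}·(e^(−k₁τ) − e^(−k₂τ)).
e^(−k₁τ) = e^(−0.674×3.81) = e^(−2.568) = 0.07669; e^(−k₂τ) = e^(−1.242) = 0.2888.
C_R = 0.674×4.08/(0.326−0.674) × (0.07669−0.2888) = (-7.902)×(-0.2121) = 1.676 mol·L⁻¹.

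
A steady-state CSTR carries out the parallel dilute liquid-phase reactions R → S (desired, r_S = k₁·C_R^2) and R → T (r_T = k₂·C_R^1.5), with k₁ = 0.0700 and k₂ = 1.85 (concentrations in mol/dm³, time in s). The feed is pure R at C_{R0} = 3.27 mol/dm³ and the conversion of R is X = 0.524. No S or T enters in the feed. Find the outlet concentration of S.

0.0772 mol/dm³

Exit C_R = C_{R0}(1−X) = 3.27×0.476 = 1.557 mol/dm³.
In a CSTR the entire volume is at exit conditions, so r_S = 0.0700×1.557^2 = 0.1696 and r_T = 1.85×1.557^1.5 = 3.593.
Fraction of consumed R going to S: r_S/(r_S+r_T) = 0.04508.
C_S = 0.04508·C_{R0}·X = 0.04508×3.27×0.524 = 0.0772 mol/dm³.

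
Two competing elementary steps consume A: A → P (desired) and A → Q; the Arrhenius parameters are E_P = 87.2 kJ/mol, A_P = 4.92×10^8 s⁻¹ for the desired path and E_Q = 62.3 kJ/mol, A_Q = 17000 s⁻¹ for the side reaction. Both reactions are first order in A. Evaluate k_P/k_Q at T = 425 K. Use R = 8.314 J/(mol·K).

25.2

k_P/k_Q = (A_P/A_Q)·exp[−(E_P−E_Q)/(RT)] = (A_P/A_Q)·exp[(E_Q−E_P)/(RT)].
(E_Q−E_P)/(RT) = (62.3−87.2)×10³/(8.314×425) = -24900/3533 = -7.047.
k_P/k_Q = (4.92×10^8/17000)·exp(-7.047) = 28941 × 8.701×10^-4 = 25.2.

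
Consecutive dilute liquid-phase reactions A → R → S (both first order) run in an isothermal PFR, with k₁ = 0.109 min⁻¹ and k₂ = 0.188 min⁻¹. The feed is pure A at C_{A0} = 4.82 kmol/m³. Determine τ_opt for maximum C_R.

6.90 min

For first-order series the maximum of C_R occurs at τ_opt = ln(k₂/k₁)/(k₂−k₁).
= ln(0.188/0.109)/(0.188−0.109) = ln(1.725)/0.07900 = 0.5451/0.07900 = 6.90 min.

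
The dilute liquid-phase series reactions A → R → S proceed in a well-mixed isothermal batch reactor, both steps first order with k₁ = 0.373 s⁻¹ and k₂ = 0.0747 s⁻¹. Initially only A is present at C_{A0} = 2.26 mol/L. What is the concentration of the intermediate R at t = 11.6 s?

For first-order series with pure A initially, C_R(t) = k₁C_{A0}/(k₂−k₁)·(e^(−k₁t) − e^(−k₂t)).
e^(−k₁t) = e^(−0.373×11.6) = e^(−4.327) = 0.01321; e^(−k₂t) = e^(−0.8665) = 0.4204.
C_R = 0.373×2.26/(0.0747−0.373) × (0.01321−0.4204) = (-2.826)×(-0.4072) = 1.151 mol/L.

1.15 mol/L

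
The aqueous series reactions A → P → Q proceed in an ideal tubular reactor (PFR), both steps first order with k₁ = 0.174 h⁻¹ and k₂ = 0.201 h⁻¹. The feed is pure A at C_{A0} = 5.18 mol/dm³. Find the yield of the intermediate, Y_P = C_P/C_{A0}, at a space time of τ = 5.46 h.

For first-order series with pure A initially, C_P(τ) = k₁C_{A0}/(k₂−k₁)·(e^(−k₁τ) − e^(−k₂τ)).
e^(−k₁τ) = e^(−0.174×5.46) = e^(−0.9500) = 0.3867; e^(−k₂τ) = e^(−1.097) = 0.3337.
C_P = 0.174×5.18/(0.201−0.174) × (0.3867−0.3337) = 33.38×0.05301 = 1.770 mol/dm³.
Y_P = C_P/C_{A0} = 1.770/5.18 = 0.342.

0.342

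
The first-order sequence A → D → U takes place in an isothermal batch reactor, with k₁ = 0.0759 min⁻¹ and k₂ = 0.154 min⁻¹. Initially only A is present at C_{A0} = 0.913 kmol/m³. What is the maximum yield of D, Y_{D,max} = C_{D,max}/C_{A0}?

For a first-order series the maximum intermediate yield is C_{D,max}/C_{A0} = (k₁/k₂)^[k₂/(k₂−k₁)].
= (0.0759/0.154)^(0.154/(0.154−0.0759)) = (0.4929)^(1.972) = 0.2478.

0.248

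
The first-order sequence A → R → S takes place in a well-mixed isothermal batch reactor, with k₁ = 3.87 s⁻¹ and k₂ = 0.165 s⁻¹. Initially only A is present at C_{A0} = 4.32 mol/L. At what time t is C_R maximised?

For first-order series the maximum of C_R occurs at t_opt = ln(k₂/k₁)/(k₂−k₁).
= ln(0.165/3.87)/(0.165−3.87) = ln(0.04264)/-3.705 = -3.155/-3.705 = 0.852 s.

0.852 s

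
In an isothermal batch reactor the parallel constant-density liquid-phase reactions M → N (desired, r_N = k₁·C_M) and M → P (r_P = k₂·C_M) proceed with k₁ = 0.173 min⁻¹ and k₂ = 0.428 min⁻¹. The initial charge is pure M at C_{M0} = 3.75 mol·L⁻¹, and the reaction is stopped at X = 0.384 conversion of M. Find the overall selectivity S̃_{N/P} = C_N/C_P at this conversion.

C_M = C_{M0}(1−X) = 2.310 mol·L⁻¹.
Both paths are first order in M, so the instantaneous fraction to N is constant: dC_N/d(−C_M) = k₁/(k₁+k₂) = 0.2879.
C_N = 0.2879·(C_{M0}−C_M) = 0.2879×1.440 = 0.415 mol·L⁻¹.
C_P = (C_{M0}−C_M)−C_N = 1.025 mol·L⁻¹; S̃_{N/P} = 0.4145/1.025 = 0.404.

0.404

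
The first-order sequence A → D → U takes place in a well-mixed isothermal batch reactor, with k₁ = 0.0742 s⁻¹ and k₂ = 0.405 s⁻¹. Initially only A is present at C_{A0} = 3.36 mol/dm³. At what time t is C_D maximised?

For first-order series the maximum of C_D occurs at t_opt = ln(k₂/k₁)/(k₂−k₁).
= ln(0.405/0.0742)/(0.405−0.0742) = ln(5.458)/0.3308 = 1.697/0.3308 = 5.13 s.

5.13 s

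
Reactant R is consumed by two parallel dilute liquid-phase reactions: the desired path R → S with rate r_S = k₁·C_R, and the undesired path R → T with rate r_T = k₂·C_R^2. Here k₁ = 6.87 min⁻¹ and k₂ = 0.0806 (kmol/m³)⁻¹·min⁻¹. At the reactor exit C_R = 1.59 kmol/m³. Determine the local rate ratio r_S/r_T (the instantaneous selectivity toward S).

53.6

S_{S/T} = r_S/r_T = (k₁·C_R)/(k₂·C_R^2) = (k₁/k₂)·C_R⁻¹.
= (6.87×1.590) / (0.0806×1.590^2) = 10.92/0.2038 = 53.6.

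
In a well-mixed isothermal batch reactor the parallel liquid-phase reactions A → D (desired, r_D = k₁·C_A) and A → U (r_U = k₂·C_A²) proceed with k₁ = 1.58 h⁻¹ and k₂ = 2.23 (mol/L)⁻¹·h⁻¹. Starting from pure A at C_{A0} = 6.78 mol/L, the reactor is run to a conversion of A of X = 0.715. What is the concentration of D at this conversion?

C_A = C_{A0}(1−X) = 1.932 mol/L.
Along a PFR/batch, dC_D/dC_A = −r_D/(r_D+r_U) = −k₁/(k₁+k₂·C_A).
Integrating from C_{A0} to C_A: C_D = (1.58/2.23)·ln[(1.58+2.23·6.78)/(1.58+2.23·1.93)] = 0.7085·ln(16.70/5.889) = 0.7385 mol/L.

0.738 mol/L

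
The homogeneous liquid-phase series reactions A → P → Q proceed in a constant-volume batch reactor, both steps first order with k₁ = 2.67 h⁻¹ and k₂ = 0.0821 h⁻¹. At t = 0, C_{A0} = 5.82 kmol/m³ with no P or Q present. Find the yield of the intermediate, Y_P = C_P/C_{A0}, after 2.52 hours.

0.838

Solving the coupled first-order balances gives C_P(t) = [k₁/(k₂−k₁)]·C_{A0}·(e^(−k₁t) − e^(−k₂t)).
e^(−k₁t) = e^(−2.67×2.52) = e^(−6.728) = 0.001196; e^(−k₂t) = e^(−0.2069) = 0.8131.
C_P = 2.67×5.82/(0.0821−2.67) × (0.001196−0.8131) = (-6.005)×(-0.8119) = 4.875 kmol/m³.
Y_P = C_P/C_{A0} = 4.875/5.82 = 0.838.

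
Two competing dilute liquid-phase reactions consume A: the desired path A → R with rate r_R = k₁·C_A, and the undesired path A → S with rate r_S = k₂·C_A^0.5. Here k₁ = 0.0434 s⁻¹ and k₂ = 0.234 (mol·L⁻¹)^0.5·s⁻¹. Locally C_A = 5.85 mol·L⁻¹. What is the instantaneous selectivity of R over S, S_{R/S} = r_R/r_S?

S_{R/S} = r_R/r_S = (k₁·C_A)/(k₂·C_A^0.5) = (k₁/k₂)·C_A^0.5.
= (0.0434×5.850) / (0.234×5.850^0.5) = 0.2539/0.5660 = 0.449.

0.449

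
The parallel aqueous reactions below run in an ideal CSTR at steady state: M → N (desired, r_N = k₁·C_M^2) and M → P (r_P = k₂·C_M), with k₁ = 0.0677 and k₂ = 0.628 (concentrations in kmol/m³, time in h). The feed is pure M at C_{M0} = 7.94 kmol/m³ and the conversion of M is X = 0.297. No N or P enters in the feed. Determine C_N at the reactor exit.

0.886 kmol/m³

Exit C_M = C_{M0}(1−X) = 7.94×0.703 = 5.582 kmol/m³.
Rates in a CSTR are evaluated at the outlet concentration: r_N = 0.0677×5.582^2 = 2.109, r_P = 0.628×5.582 = 3.505.
Fraction of consumed M going to N: r_N/(r_N+r_P) = 0.3757.
C_N = 0.3757·C_{M0}·X = 0.3757×7.94×0.297 = 0.886 kmol/m³.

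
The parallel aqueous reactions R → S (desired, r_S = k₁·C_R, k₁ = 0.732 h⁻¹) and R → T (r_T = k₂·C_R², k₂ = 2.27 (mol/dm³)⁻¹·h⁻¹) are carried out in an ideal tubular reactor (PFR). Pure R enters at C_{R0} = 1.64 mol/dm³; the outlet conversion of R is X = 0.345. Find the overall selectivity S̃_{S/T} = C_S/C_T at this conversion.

C_R = C_{R0}(1−X) = 1.074 mol/dm³.
Along a PFR/batch, dC_S/dC_R = −r_S/(r_S+r_T) = −k₁/(k₁+k₂·C_R).
Integrating from C_{R0} to C_R: C_S = (0.732/2.27)·ln[(0.732+2.27·1.64)/(0.732+2.27·1.07)] = 0.3225·ln(4.455/3.170) = 0.1097 mol/dm³.
C_T = (C_{R0}−C_R)−C_S = 0.4561 mol/dm³; S̃_{S/T} = 0.1097/0.4561 = 0.240.

0.240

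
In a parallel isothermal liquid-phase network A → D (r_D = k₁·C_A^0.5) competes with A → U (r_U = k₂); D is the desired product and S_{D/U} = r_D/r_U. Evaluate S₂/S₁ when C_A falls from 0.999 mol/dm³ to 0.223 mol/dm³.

0.472

S_{D/U} = (k₁/k₂)·C_A^0.5, so S₂/S₁ = (C_{A,2}/C_{A,1})^0.5.
= (0.223/0.999)^0.5 = (0.2232)^0.5 = 0.472.
Selectivity toward D falls as C_A falls — high-concentration operation is favoured.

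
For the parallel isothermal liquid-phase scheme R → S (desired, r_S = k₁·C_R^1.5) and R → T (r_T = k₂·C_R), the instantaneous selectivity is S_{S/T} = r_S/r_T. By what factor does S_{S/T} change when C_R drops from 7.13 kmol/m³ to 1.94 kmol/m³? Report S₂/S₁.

S_{S/T} = (k₁/k₂)·C_R^0.5, so S₂/S₁ = (C_{R,2}/C_{R,1})^0.5.
= (1.94/7.13)^0.5 = (0.2721)^0.5 = 0.522.
Selectivity toward S falls as C_R falls — high-concentration operation is favoured.

0.522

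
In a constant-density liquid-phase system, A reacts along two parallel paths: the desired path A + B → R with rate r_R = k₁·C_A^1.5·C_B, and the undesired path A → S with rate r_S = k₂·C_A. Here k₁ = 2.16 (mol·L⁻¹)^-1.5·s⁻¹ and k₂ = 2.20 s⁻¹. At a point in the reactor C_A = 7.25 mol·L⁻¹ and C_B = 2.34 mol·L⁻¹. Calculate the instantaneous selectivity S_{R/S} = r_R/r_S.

6.19

S_{R/S} = r_R/r_S = (k₁·C_A^1.5·C_B)/(k₂·C_A) = (k₁/k₂)·C_A^0.5·C_B.
= (2.16×7.250^1.5×2.340) / (2.20×7.250) = 98.67/15.95 = 6.19.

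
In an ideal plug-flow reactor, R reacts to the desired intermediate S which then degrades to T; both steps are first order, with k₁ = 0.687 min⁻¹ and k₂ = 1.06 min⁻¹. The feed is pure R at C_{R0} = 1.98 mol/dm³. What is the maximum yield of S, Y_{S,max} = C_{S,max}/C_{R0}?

For a first-order series the maximum intermediate yield is C_{S,max}/C_{R0} = (k₁/k₂)^[k₂/(k₂−k₁)].
= (0.687/1.06)^(1.06/(1.06−0.687)) = (0.6481)^(2.842) = 0.2916.

0.292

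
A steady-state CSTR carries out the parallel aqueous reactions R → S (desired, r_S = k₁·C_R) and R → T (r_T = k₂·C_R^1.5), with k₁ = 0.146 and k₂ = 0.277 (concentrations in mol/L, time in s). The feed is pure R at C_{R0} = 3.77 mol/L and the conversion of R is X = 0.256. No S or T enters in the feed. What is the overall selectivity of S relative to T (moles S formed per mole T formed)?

0.315

Exit C_R = C_{R0}(1−X) = 3.77×0.744 = 2.805 mol/L.
A CSTR operates uniformly at the exit composition, giving r_S = 0.4095 and r_T = 1.301 (each k·C_R^n at C_R = 2.805).
Overall selectivity = C_S/C_T = r_Sτ/(r_Tτ) = r_S/r_T = 0.315.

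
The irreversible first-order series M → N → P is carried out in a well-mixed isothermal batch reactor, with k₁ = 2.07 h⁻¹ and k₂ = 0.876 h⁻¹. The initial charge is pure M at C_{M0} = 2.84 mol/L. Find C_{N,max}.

For a first-order series the maximum intermediate yield is C_{N,max}/C_{M0} = (k₁/k₂)^[k₂/(k₂−k₁)].
= (2.07/0.876)^(0.876/(0.876−2.07)) = (2.363)^(-0.7337) = 0.5321.
C_{N,max} = 0.5321×2.84 = 1.51 mol/L.

1.51 mol/L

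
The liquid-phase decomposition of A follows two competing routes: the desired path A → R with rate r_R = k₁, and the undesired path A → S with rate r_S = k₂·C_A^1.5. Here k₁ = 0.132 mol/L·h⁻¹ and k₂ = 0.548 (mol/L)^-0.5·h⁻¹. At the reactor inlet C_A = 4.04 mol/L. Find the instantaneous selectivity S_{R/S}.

0.0297

S_{R/S} = r_R/r_S = (k₁)/(k₂·C_A^1.5) = (k₁/k₂)·C_A^-1.5.
= (0.132) / (0.548×4.040^1.5) = 0.1320/4.450 = 0.0297.
The undesired path is higher order in A, so low C_A (CSTR or dilute feed) favours R.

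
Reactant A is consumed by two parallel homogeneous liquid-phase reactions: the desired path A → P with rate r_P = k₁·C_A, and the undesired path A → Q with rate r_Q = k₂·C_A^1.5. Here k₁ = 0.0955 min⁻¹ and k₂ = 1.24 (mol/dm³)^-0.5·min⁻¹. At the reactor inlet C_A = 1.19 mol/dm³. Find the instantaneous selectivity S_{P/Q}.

0.0706

S_{P/Q} = r_P/r_Q = (k₁·C_A)/(k₂·C_A^1.5) = (k₁/k₂)·C_A^-0.5.
= (0.0955×1.190) / (1.24×1.190^1.5) = 0.1136/1.610 = 0.0706.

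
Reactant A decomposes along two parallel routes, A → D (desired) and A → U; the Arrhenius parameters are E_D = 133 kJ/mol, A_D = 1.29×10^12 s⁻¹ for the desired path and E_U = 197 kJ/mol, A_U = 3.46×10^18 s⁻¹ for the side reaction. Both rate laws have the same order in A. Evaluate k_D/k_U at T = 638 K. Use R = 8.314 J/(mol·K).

Since both paths have the same order in A, the concentration cancels and S_{D/U} = k_D/k_U = (A_D/A_U)·exp[(E_U−E_D)/(RT)].
(E_U−E_D)/(RT) = (197−133)×10³/(8.314×638) = 64000/5304 = 12.07.
k_D/k_U = (1.29×10^12/3.46×10^18)·exp(12.07) = 3.728×10^-7 × 1.738×10^5 = 0.0648.
Since E_D < E_U, lowering the temperature improves selectivity toward D.

0.0648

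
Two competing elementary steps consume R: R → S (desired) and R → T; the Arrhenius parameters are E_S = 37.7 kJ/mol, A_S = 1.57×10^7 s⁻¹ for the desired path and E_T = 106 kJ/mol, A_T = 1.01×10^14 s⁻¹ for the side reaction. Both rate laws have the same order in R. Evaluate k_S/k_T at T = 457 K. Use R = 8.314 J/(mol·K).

9.97

With equal orders, S_{S/T} = k_S/k_T = (A_S/A_T)·exp[(E_T−E_S)/(RT)].
(E_T−E_S)/(RT) = (106−37.7)×10³/(8.314×457) = 68300/3799 = 17.98.
k_S/k_T = (1.57×10^7/1.01×10^14)·exp(17.98) = 1.554×10^-7 × 6.411×10^7 = 9.97.
Since E_S < E_T, lowering the temperature improves selectivity toward S.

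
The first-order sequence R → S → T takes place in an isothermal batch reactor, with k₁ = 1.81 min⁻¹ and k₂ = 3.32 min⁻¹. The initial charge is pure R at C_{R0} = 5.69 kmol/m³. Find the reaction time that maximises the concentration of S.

Setting dC_S/dt = 0 gives t_opt = ln(k₂/k₁)/(k₂−k₁).
= ln(3.32/1.81)/(3.32−1.81) = ln(1.834)/1.510 = 0.6066/1.510 = 0.402 min.

0.402 min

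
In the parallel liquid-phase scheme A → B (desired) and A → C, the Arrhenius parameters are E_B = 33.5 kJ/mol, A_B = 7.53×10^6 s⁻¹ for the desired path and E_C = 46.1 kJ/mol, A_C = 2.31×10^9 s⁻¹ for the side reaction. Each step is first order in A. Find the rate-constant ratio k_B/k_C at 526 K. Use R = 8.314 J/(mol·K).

0.0581

With equal orders, S_{B/C} = k_B/k_C = (A_B/A_C)·exp[(E_C−E_B)/(RT)].
(E_C−E_B)/(RT) = (46.1−33.5)×10³/(8.314×526) = 12600/4373 = 2.881.
k_B/k_C = (7.53×10^6/2.31×10^9)·exp(2.881) = 0.003260 × 17.84 = 0.0581.
Since E_B < E_C, lowering the temperature improves selectivity toward B.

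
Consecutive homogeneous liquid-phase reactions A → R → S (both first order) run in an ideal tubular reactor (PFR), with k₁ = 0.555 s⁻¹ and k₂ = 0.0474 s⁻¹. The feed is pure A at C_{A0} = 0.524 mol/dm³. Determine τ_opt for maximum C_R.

Setting dC_R/dτ = 0 gives τ_opt = ln(k₂/k₁)/(k₂−k₁).
= ln(0.0474/0.555)/(0.0474−0.555) = ln(0.08541)/-0.5076 = -2.460/-0.5076 = 4.85 s.

4.85 s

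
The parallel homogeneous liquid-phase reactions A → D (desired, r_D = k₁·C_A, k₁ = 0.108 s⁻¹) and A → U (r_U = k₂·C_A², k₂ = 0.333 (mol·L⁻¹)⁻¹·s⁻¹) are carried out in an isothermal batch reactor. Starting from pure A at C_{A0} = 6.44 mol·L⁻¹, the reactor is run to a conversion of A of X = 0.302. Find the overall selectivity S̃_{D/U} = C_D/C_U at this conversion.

C_A = C_{A0}(1−X) = 4.495 mol·L⁻¹.
Along a PFR/batch, dC_D/dC_A = −r_D/(r_D+r_U) = −k₁/(k₁+k₂·C_A).
Integrating from C_{A0} to C_A: C_D = (0.108/0.333)·ln[(0.108+0.333·6.44)/(0.108+0.333·4.50)] = 0.3243·ln(2.253/1.605) = 0.1099 mol·L⁻¹.
C_U = (C_{A0}−C_A)−C_D = 1.835 mol·L⁻¹; S̃_{D/U} = 0.1099/1.835 = 0.0599.

0.0599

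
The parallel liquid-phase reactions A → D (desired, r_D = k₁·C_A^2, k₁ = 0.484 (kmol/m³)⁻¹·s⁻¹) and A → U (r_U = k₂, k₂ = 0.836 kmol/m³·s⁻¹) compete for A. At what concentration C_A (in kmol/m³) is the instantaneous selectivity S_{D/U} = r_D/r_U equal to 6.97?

3.47 kmol/m³

S_{D/U} = (k₁/k₂)·C_A^2 ⇒ C_A = (S·k₂/k₁)^(0.5).
= (6.97×0.836/0.484)^(0.5) = (12.04)^(0.5) = 3.47 kmol/m³.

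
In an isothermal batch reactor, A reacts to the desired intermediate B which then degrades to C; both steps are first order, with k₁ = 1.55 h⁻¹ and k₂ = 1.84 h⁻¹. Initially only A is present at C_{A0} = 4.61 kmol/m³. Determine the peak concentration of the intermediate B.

For a first-order series the maximum intermediate yield is C_{B,max}/C_{A0} = (k₁/k₂)^[k₂/(k₂−k₁)].
= (1.55/1.84)^(1.84/(1.84−1.55)) = (0.8424)^(6.345) = 0.3368.
C_{B,max} = 0.3368×4.61 = 1.55 kmol/m³.

1.55 kmol/m³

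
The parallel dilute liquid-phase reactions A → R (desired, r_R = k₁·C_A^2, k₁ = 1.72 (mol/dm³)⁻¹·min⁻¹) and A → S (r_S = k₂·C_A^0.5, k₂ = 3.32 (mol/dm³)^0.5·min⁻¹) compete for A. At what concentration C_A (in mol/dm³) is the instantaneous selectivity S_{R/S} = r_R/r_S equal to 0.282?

0.667 mol/dm³

S_{R/S} = (k₁/k₂)·C_A^1.5 ⇒ C_A = (S·k₂/k₁)^(1/1.5).
= (0.282×3.32/1.72)^(0.6667) = (0.5443)^(0.6667) = 0.667 mol/dm³.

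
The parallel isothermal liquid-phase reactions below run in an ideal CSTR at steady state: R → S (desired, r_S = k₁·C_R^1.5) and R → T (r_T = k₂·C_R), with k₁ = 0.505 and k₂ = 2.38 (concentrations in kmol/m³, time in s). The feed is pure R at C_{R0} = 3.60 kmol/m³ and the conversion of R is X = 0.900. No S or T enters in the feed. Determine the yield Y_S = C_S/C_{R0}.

Exit C_R = C_{R0}(1−X) = 3.60×0.100 = 0.3600 kmol/m³.
In a CSTR the entire volume is at exit conditions, so r_S = 0.505×0.3600^1.5 = 0.1091 and r_T = 2.38×0.3600 = 0.8568.
Fraction of consumed R going to S: r_S/(r_S+r_T) = 0.1129.
C_S = 0.1129·C_{R0}·X = 0.1129×3.60×0.900 = 0.366 kmol/m³; Y_S = C_S/C_{R0} = 0.102.

0.102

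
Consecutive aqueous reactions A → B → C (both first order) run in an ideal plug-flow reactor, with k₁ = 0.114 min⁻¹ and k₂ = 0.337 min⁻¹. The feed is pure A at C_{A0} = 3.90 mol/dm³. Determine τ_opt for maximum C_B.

For first-order series the maximum of C_B occurs at τ_opt = ln(k₂/k₁)/(k₂−k₁).
= ln(0.337/0.114)/(0.337−0.114) = ln(2.956)/0.2230 = 1.084/0.2230 = 4.86 min.

4.86 min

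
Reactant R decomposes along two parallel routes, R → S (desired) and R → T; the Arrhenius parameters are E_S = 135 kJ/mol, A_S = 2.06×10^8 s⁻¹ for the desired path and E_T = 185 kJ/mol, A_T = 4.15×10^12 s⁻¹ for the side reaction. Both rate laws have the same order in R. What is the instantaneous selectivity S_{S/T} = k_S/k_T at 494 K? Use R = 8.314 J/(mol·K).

k_S/k_T = (A_S/A_T)·exp[−(E_S−E_T)/(RT)] = (A_S/A_T)·exp[(E_T−E_S)/(RT)].
(E_T−E_S)/(RT) = (185−135)×10³/(8.314×494) = 50000/4107 = 12.17.
k_S/k_T = (2.06×10^8/4.15×10^12)·exp(12.17) = 4.964×10^-5 × 1.937×10^5 = 9.61.
Since E_S < E_T, lowering the temperature improves selectivity toward S.

9.61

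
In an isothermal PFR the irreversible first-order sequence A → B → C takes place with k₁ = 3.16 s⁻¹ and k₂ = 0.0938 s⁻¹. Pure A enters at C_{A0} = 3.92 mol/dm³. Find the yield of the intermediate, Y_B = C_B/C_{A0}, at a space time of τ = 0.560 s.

Solving the coupled first-order balances gives C_B(τ) = [k₁/(k₂−k₁)]·C_{A0}·(e^(−k₁τ) − e^(−k₂τ)).
e^(−k₁τ) = e^(−3.16×0.560) = e^(−1.770) = 0.1704; e^(−k₂τ) = e^(−0.05253) = 0.9488.
C_B = 3.16×3.92/(0.0938−3.16) × (0.1704−0.9488) = (-4.040)×(-0.7784) = 3.145 mol/dm³.
Y_B = C_B/C_{A0} = 3.145/3.92 = 0.802.

0.802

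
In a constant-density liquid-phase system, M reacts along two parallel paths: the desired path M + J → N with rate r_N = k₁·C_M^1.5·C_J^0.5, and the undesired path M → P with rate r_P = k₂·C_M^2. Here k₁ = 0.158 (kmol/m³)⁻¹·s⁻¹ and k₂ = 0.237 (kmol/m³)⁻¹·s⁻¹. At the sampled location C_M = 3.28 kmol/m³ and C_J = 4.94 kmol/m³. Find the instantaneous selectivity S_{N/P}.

0.818

S_{N/P} = r_N/r_P = (k₁·C_M^1.5·C_J^0.5)/(k₂·C_M^2) = (k₁/k₂)·C_M^-0.5·C_J^0.5.
= (0.158×3.280^1.5×4.940^0.5) / (0.237×3.280^2) = 2.086/2.550 = 0.818.
The undesired path is higher order in M, so low C_M (CSTR or dilute feed) favours N.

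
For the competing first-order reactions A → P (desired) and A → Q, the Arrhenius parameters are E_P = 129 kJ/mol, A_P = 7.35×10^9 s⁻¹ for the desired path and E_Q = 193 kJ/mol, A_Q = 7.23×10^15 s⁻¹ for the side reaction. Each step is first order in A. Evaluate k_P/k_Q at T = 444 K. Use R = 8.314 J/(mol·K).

k_P/k_Q = (A_P/A_Q)·exp[−(E_P−E_Q)/(RT)] = (A_P/A_Q)·exp[(E_Q−E_P)/(RT)].
(E_Q−E_P)/(RT) = (193−129)×10³/(8.314×444) = 64000/3691 = 17.34.
k_P/k_Q = (7.35×10^9/7.23×10^15)·exp(17.34) = 1.017×10^-6 × 3.385×10^7 = 34.4.
Since E_P < E_Q, lowering the temperature improves selectivity toward P.

34.4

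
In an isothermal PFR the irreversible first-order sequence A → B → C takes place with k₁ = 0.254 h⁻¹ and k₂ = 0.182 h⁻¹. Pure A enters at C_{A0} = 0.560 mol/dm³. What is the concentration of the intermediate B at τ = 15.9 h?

The intermediate concentration in a first-order A→B→C sequence is C_B = k₁C_{A0}(e^(−k₁τ) − e^(−k₂τ))/(k₂−k₁).
e^(−k₁τ) = e^(−0.254×15.9) = e^(−4.039) = 0.01762; e^(−k₂τ) = e^(−2.894) = 0.05537.
C_B = 0.254×0.560/(0.182−0.254) × (0.01762−0.05537) = (-1.976)×(-0.03774) = 0.07456 mol/dm³.

0.0746 mol/dm³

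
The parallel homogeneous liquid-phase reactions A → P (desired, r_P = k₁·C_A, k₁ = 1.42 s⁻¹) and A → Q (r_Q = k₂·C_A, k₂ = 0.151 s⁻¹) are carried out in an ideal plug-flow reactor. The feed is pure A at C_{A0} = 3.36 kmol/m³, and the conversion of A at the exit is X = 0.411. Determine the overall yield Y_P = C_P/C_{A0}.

0.371

C_A = C_{A0}(1−X) = 1.979 kmol/m³.
Both paths are first order in A, so the instantaneous fraction to P is constant: dC_P/d(−C_A) = k₁/(k₁+k₂) = 0.9039.
C_P = 0.9039·(C_{A0}−C_A) = 0.9039×1.381 = 1.25 kmol/m³.
Y_P = C_P/C_{A0} = 1.248/3.36 = 0.371.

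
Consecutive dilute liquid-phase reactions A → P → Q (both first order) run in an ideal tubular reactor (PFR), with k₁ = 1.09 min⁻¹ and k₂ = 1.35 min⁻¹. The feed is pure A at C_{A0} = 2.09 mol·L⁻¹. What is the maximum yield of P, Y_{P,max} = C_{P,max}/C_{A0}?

0.329

For a first-order series the maximum intermediate yield is C_{P,max}/C_{A0} = (k₁/k₂)^[k₂/(k₂−k₁)].
= (1.09/1.35)^(1.35/(1.35−1.09)) = (0.8074)^(5.192) = 0.3293.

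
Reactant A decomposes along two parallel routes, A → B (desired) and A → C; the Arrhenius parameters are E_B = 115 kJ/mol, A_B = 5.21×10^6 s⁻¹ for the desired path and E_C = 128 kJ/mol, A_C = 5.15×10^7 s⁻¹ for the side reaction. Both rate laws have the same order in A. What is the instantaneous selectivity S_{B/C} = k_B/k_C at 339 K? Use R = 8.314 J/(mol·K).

10.2

Since both paths have the same order in A, the concentration cancels and S_{B/C} = k_B/k_C = (A_B/A_C)·exp[(E_C−E_B)/(RT)].
(E_C−E_B)/(RT) = (128−115)×10³/(8.314×339) = 13000/2818 = 4.612.
k_B/k_C = (5.21×10^6/5.15×10^7)·exp(4.612) = 0.1012 × 100.7 = 10.2.
Since E_B < E_C, lowering the temperature improves selectivity toward B.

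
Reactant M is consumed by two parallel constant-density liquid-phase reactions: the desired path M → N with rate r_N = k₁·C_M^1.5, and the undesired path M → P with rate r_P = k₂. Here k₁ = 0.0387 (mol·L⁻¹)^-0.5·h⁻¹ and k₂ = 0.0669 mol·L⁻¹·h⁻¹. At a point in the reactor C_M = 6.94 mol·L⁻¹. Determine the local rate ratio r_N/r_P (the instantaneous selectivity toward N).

10.6

S_{N/P} = r_N/r_P = (k₁·C_M^1.5)/(k₂) = (k₁/k₂)·C_M^1.5.
= (0.0387×6.940^1.5) / (0.0669) = 0.7075/0.06690 = 10.6.
Since the desired path is higher order in M, keeping C_M high (PFR or concentrated feed) favours N.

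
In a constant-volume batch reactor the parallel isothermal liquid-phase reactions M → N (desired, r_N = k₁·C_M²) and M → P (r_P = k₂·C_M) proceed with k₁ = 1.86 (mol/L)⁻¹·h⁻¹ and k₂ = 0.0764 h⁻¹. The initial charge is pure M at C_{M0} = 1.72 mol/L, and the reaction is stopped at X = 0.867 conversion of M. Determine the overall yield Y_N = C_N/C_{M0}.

C_M = C_{M0}(1−X) = 0.2288 mol/L.
Along a PFR/batch, dC_P/dC_M = −r_P/(r_N+r_P) = −k₂/(k₂+k₁·C_M).
Integrating from C_{M0} to C_M: C_P = (0.0764/1.86)·ln[(0.0764+1.86·1.72)/(0.0764+1.86·0.229)] = 0.04108·ln(3.276/0.5019) = 0.07705 mol/L.
Then C_N = (C_{M0}−C_M) − C_P = 1.491 − 0.07705 = 1.414 mol/L.
Y_N = C_N/C_{M0} = 1.414/1.72 = 0.822.

0.822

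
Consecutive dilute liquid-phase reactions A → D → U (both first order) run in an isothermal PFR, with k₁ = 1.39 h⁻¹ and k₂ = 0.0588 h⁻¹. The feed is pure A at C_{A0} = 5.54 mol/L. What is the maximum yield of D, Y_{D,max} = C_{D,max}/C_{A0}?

0.870

At the optimum, C_{D,max}/C_{A0} = (k₁/k₂)^[k₂/(k₂−k₁)].
= (1.39/0.0588)^(0.0588/(0.0588−1.39)) = (23.64)^(-0.04417) = 0.8696.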